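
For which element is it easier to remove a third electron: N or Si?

Si

IE_3 is the cost of taking one more electron from the +2 cation: N²⁺ still has 3 valence electrons; Si²⁺ still has 2 valence electrons.
All are still removing valence electrons, so compare the +2 ions as you would atoms: IE_3 generally rises across a period (higher Z_eff) and falls down a group (larger shell), subject to the usual subshell exceptions.
Valence configurations: N²⁺ [He]2s²2p¹, Si²⁺ [Ne]3s².
The numbers (kJ/mol): N 4578, Si 3232.
Overall IE_3 order: Si < N.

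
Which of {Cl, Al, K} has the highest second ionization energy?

K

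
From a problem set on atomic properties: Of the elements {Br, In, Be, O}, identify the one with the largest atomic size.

In

Be is in period 2, group 2; O is in period 2, group 16; Br is in period 4, group 17; In is in period 5, group 13.
Across a period the added protons contract the valence shell; down a group each new principal shell makes the atom larger.
These span different periods and groups, so the two trends combine.
Be > O: Be lies to the left of O in period 2, so the across-period effect alone puts Be larger.
Br > Be: period and group pull opposite ways; the down-group shift dominates (114 vs 102 pm).
In > Br: both effects reinforce here, so In is clearly the larger of the two.
Tabulated atomic radius (pm): Be 102, O 63, Br 114, In 142.
The largest atomic size among these belongs to In.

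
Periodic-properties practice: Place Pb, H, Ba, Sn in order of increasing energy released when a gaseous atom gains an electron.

H is in period 1, group 1; Sn is in period 5, group 14; Ba is in period 6, group 2; Pb is in period 6, group 14.
EA tends to increase across a period and decrease down a group, though the pattern is less regular than for IE or radius.
These span different periods and groups, so the two trends combine.
Pb > Ba: both are in period 6; the period trend gives Pb the larger value.
H > Pb: period and group pull opposite ways; the down-group shift dominates (73 vs 35 kJ/mol).
Sn > H: period and group pull opposite ways; the across-period shift dominates (107 vs 73 kJ/mol).
Approximate values (kJ/mol): H 73, Sn 107, Ba 14, Pb 35.
So from lowest to highest: Ba < Pb < H < Sn.

Ba < Pb < H < Sn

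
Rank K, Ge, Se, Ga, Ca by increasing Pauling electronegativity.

K is in period 4, group 1; Ca is in period 4, group 2; Ga is in period 4, group 13; Ge is in period 4, group 14; Se is in period 4, group 16.
EN rises left→right (higher Z_eff, smaller atoms) and falls top→bottom (larger, more shielded atoms).
All lie in period 4, so electronegativity increases left to right.
So from lowest to highest: K < Ca < Ga < Ge < Se.

K < Ca < Ga < Ge < Se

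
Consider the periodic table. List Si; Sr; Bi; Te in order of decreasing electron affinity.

Te, Si, Bi, Sr

Si is in period 3, group 14; Sr is in period 5, group 2; Te is in period 5, group 16; Bi is in period 6, group 15.
EA tends to increase across a period and decrease down a group, though the pattern is less regular than for IE or radius.
Here both period and group differ, so the two effects have to be weighed against each other.
Bi > Sr: the two effects oppose for this pair; the across-period effect wins (91 vs 5 kJ/mol).
Si > Bi: period and group pull opposite ways; the down-group shift dominates (134 vs 91 kJ/mol).
Te > Si: the two effects oppose for this pair; the across-period effect wins (190 vs 134 kJ/mol).
Approximate values (kJ/mol): Si 134, Sr 5, Te 190, Bi 91.
So from highest to lowest: Te > Si > Bi > Sr.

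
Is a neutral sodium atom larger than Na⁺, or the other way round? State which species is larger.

Na

Forming Na⁺ removes 1 electron from Na. Fewer electrons for the same nuclear charge means less shielding and a higher Z_eff on the remaining electrons, and for main-group metals the entire outer shell is lost.
A cation is smaller than its parent atom: Na⁺ < Na.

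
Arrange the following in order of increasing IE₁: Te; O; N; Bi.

Bi, Te, O, N

Across a period the outer electron is held more tightly (higher IE₁); down a group it sits in a higher shell, more shielded, and comes off more easily.
These span different periods and groups, so the two trends combine.
Te > Bi: relative to Bi, both the across-period and down-group shifts push Te's first ionization energy up.
O > Te: they share group 16; the group trend gives O the larger value.
N > O: this pair runs against the simple trend — see the exception note.
Note the exception: N has a higher first ionization energy than O, contrary to the simple trend — pairing an electron in O's 2p⁴ costs repulsion energy, so O ionizes more easily than half-filled N (2p³).
For reference (kJ/mol): N 1402, O 1314, Te 869, Bi 703.
So from lowest to highest: Bi < Te < O < N.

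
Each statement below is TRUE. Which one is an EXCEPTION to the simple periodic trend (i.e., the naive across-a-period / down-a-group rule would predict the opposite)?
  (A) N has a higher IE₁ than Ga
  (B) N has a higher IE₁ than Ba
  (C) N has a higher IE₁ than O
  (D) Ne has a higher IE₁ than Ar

(C)

The general trend: IE₁ increases across a period and decreases down a group.
(A) N (period 2, group 15) vs Ga (period 4, group 13): the stated order agrees with the simple trend.
(B) N (period 2, group 15) vs Ba (period 6, group 2): the stated order agrees with the simple trend.
(C) N (period 2, group 15) vs O (period 2, group 16): the stated order contradicts the simple trend.
(D) Ne (period 2, group 18) vs Ar (period 3, group 18): the stated order agrees with the simple trend.
The exception is (C): pairing an electron in O's 2p⁴ costs repulsion energy, so O ionizes more easily than half-filled N (2p³).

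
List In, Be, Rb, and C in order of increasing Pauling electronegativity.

Rb, Be, In, C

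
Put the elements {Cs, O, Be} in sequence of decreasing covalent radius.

Be is in period 2, group 2; O is in period 2, group 16; Cs is in period 6, group 1.
Across a period the added protons contract the valence shell; down a group each new principal shell makes the atom larger.
Neither a single period nor a single group — weigh both effects.
Be > O: Be lies to the left of O in period 2, so the across-period effect alone puts Be larger.
Cs > Be: relative to Be, both the across-period and down-group shifts push Cs's atomic radius up.
Approximate values (pm): Be 102, O 63, Cs 232.
So from largest to smallest: Cs > Be > O.

Cs > Be > O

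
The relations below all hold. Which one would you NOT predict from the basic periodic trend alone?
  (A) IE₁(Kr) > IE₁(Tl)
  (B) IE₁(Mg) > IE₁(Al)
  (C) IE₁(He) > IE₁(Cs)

(B)

The general trend: first ionisation energy increases across a period and decreases down a group.
(A) Kr (period 4, group 18) vs Tl (period 6, group 13): the stated order agrees with the simple trend.
(B) Mg (period 3, group 2) vs Al (period 3, group 13): the stated order contradicts the simple trend.
(C) He (period 1, group 18) vs Cs (period 6, group 1): the stated order agrees with the simple trend.
The exception is (B): Al's single 3p electron is easier to remove than one from Mg's filled 3s².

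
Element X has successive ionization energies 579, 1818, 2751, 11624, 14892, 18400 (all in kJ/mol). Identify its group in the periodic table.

Look for the largest jump between consecutive ionization energies: IE4/IE3 ≈ 4.2, far larger than any earlier ratio.
That jump marks the point where a core electron is being removed. So the atom has 3 valence electrons.
A main-group element with 3 valence electrons is in group 13.

Group 13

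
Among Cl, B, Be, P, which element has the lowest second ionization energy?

IE_2 is the cost of taking one more electron from the +1 cation: Cl⁺ still has 6 valence electrons; B⁺ still has 2 valence electrons; Be⁺ still has 1 valence electron; P⁺ still has 4 valence electrons.
All are still removing valence electrons, so compare the +1 ions as you would atoms: IE_2 generally rises across a period (higher Z_eff) and falls down a group (larger shell), subject to the usual subshell exceptions.
Valence configurations: Cl⁺ [Ne]3s²3p⁴, B⁺ [He]2s², Be⁺ [He]2s¹, P⁺ [Ne]3s²3p².
Tabulated IE_2 (kJ/mol): Cl 2298, B 2427, Be 1757, P 1907.
Putting it together, IE_2: Be < P < Cl < B.

Be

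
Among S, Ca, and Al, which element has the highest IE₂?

S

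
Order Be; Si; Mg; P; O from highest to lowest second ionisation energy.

O > P > Be > Si > Mg

Consider each +1 ion: Be⁺ still has 1 valence electron; Si⁺ still has 3 valence electrons; Mg⁺ still has 1 valence electron; P⁺ still has 4 valence electrons; O⁺ still has 5 valence electrons.
All are still removing valence electrons, so compare the +1 ions as you would atoms: IE_2 generally rises across a period (higher Z_eff) and falls down a group (larger shell), subject to the usual subshell exceptions.
Valence configurations: Be⁺ [He]2s¹, Si⁺ [Ne]3s²3p¹, Mg⁺ [Ne]3s¹, P⁺ [Ne]3s²3p², O⁺ [He]2s²2p³.
The numbers (kJ/mol): Be 1757, Si 1577, Mg 1451, P 1907, O 3388.
So the second ionization energies run Mg < Si < Be < P < O.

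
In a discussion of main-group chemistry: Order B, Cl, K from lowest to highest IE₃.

B, Cl, K

After 2 electrons have been removed, what remains? B²⁺ still has 1 valence electron; Cl²⁺ still has 5 valence electrons; K²⁺ is already 1 electron into the core.
Breaking into a closed-shell core is much more expensive than removing a leftover valence electron — K has the largest IE_3 here.
Valence configurations: B²⁺ [He]2s¹, Cl²⁺ [Ne]3s²3p³.
The numbers (kJ/mol): B 3660, Cl 3822, K 4420.
Hence IE_3: B < Cl < K.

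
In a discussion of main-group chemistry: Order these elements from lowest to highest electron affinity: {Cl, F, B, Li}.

Li is in period 2, group 1; B is in period 2, group 13; F is in period 2, group 17; Cl is in period 3, group 17.
Adding an electron releases more energy for atoms nearer the top right (short of the noble gases).
Neither a single period nor a single group — weigh both effects.
Li > B: this pair runs against the simple trend — see the exception note.
F > Li: both are in period 2; the period trend gives F the larger value.
Cl > F: this pair runs against the simple trend — see the exception note.
Note the exception: Li has a higher electron affinity than B, contrary to the simple trend — B's ns²np¹ configuration gives only a small electron affinity — the sparsely filled np subshell binds an added electron weakly.
Note the exception: Cl has a higher electron affinity than F, contrary to the simple trend — F's small 2p subshell makes the incoming electron feel strong e⁻–e⁻ repulsion, so Cl actually releases more energy on gaining an electron.
For reference (kJ/mol): Li 60, B 27, F 328, Cl 349.
So from lowest to highest: B < Li < F < Cl.

B, Li, F, Cl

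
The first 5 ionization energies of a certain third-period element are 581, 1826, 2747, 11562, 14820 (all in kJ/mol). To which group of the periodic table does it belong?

Group 13

Look for the largest jump between consecutive ionization energies: IE4/IE3 ≈ 4.2, far larger than any earlier ratio.
That jump marks the point where a core electron is being removed. So the atom has 3 valence electrons.
A main-group element with 3 valence electrons is in group 13.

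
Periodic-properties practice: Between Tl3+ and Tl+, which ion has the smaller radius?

Both ions have Z = 81 protons, but Tl3+ has lost more electrons, so its remaining electrons feel a larger effective nuclear charge per electron and are pulled in more tightly.
Higher positive charge → smaller ion, so Tl+ > Tl3+.

Tl3+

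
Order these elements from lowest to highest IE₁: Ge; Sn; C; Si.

Sn < Ge < Si < C

C is in period 2, group 14; Si is in period 3, group 14; Ge is in period 4, group 14; Sn is in period 5, group 14.
Across a period the outer electron is held more tightly (higher IE₁); down a group it sits in a higher shell, more shielded, and comes off more easily.
All are in group 14, so first ionization energy increases up the group.
So from lowest to highest: Sn < Ge < Si < C.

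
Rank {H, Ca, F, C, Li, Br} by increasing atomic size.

Across a period the added protons contract the valence shell; down a group each new principal shell makes the atom larger.
Here both period and group differ, so the two effects have to be weighed against each other.
F > H: period and group pull opposite ways; the down-group shift dominates (64 vs 32 pm).
C > F: both are in period 2; the period trend gives C the larger value.
Br > C: period and group pull opposite ways; the down-group shift dominates (114 vs 75 pm).
Li > Br: the two effects oppose for this pair; the across-period effect wins (133 vs 114 pm).
Ca > Li: the two effects oppose for this pair; the down-group effect wins (171 vs 133 pm).
Approximate values (pm): H 32, Li 133, C 75, F 64, Ca 171, Br 114.
So from smallest to largest: H < F < C < Br < Li < Ca.

H, F, C, Br, Li, Ca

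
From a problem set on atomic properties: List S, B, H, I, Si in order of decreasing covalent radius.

I > Si > S > B > H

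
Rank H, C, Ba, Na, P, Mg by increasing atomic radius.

H, C, P, Mg, Na, Ba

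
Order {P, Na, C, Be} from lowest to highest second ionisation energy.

Consider each +1 ion: P⁺ still has 4 valence electrons; Na⁺ is the bare [Ne] core; C⁺ still has 3 valence electrons; Be⁺ still has 1 valence electron.
Breaking into a closed-shell core is much more expensive than removing a leftover valence electron — Na has the largest IE_2 here.
Valence configurations: P⁺ [Ne]3s²3p², C⁺ [He]2s²2p¹, Be⁺ [He]2s¹.
Approximate IE_2 values (kJ/mol): P 1907, Na 4562, C 2353, Be 1757.
Hence IE_2: Be < P < C < Na.

Be < P < C < Na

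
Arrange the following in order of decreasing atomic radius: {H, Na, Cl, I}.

Na, I, Cl, H

H is in period 1, group 1; Na is in period 3, group 1; Cl is in period 3, group 17; I is in period 5, group 17.
Atomic radius shrinks across a period as nuclear charge pulls the same shell inward, and grows down a group as new shells are added.
Here both period and group differ, so the two effects have to be weighed against each other.
Cl > H: period and group pull opposite ways; the down-group shift dominates (99 vs 32 pm).
I > Cl: I sits below Cl in group 17, so the down-group effect alone puts I larger.
Na > I: the two effects oppose for this pair; the across-period effect wins (155 vs 133 pm).
Approximate values (pm): H 32, Na 155, Cl 99, I 133.
So from largest to smallest: Na > I > Cl > H.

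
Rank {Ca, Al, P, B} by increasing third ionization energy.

Al < P < B < Ca

The third ionization energy removes an electron from the +2 ion. For each element: Ca²⁺ is the bare [Ar] core; Al²⁺ still has 1 valence electron; P²⁺ still has 3 valence electrons; B²⁺ still has 1 valence electron.
Core electrons are held far more tightly than valence electrons, so Ca tops the IE_3 order.
Valence configurations: Al²⁺ [Ne]3s¹, P²⁺ [Ne]3s²3p¹, B²⁺ [He]2s¹.
Approximate IE_3 values (kJ/mol): Ca 4912, Al 2745, P 2914, B 3660.
Hence IE_3: Al < P < B < Ca.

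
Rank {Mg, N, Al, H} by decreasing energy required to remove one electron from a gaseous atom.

H is in period 1, group 1; N is in period 2, group 15; Mg is in period 3, group 2; Al is in period 3, group 13.
Removing the outermost electron gets harder across a period and easier down a group.
These span different periods and groups, so the two trends combine.
Mg > Al: this pair runs against the simple trend — see the exception note.
H > Mg: the two effects oppose for this pair; the down-group effect wins (1312 vs 738 kJ/mol).
N > H: the two effects oppose for this pair; the across-period effect wins (1402 vs 1312 kJ/mol).
Note the exception: Mg has a higher first ionization energy than Al, contrary to the simple trend — Al's single 3p electron is easier to remove than one from Mg's filled 3s².
Tabulated first ionization energy (kJ/mol): H 1312, N 1402, Mg 738, Al 578.
So from highest to lowest: N > H > Mg > Al.

N > H > Mg > Al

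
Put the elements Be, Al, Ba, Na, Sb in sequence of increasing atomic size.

Be < Al < Sb < Na < Ba

Be is in period 2, group 2; Na is in period 3, group 1; Al is in period 3, group 13; Sb is in period 5, group 15; Ba is in period 6, group 2.
Atomic radius shrinks across a period as nuclear charge pulls the same shell inward, and grows down a group as new shells are added.
Here both period and group differ, so the two effects have to be weighed against each other.
Al > Be: the two effects oppose for this pair; the down-group effect wins (126 vs 102 pm).
Sb > Al: the two effects oppose for this pair; the down-group effect wins (140 vs 126 pm).
Na > Sb: period and group pull opposite ways; the across-period shift dominates (155 vs 140 pm).
Ba > Na: the two effects oppose for this pair; the down-group effect wins (196 vs 155 pm).
Tabulated atomic radius (pm): Be 102, Na 155, Al 126, Sb 140, Ba 196.
So from smallest to largest: Be < Al < Sb < Na < Ba.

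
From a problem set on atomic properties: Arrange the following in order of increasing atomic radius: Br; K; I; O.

O < Br < I < K

Atomic radius shrinks across a period as nuclear charge pulls the same shell inward, and grows down a group as new shells are added.
Neither a single period nor a single group — weigh both effects.
Br > O: period and group pull opposite ways; the down-group shift dominates (114 vs 63 pm).
I > Br: they share group 17; the group trend gives I the larger value.
K > I: period and group pull opposite ways; the across-period shift dominates (196 vs 133 pm).
Tabulated atomic radius (pm): O 63, K 196, Br 114, I 133.
So from smallest to largest: O < Br < I < K.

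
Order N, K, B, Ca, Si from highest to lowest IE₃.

After 2 electrons have been removed, what remains? N²⁺ still has 3 valence electrons; K²⁺ is already 1 electron into the core; B²⁺ still has 1 valence electron; Ca²⁺ is the bare [Ar] core; Si²⁺ still has 2 valence electrons.
Usually core removal costs more than valence removal, but here the competition is close: a tightly held n=2 valence electron can cost more to remove than an n=3 core electron, so the actual values have to decide it.
Valence configurations: N²⁺ [He]2s²2p¹, B²⁺ [He]2s¹, Si²⁺ [Ne]3s².
The numbers (kJ/mol): N 4578, K 4420, B 3660, Ca 4912, Si 3232.
So the third ionization energies run Si < B < K < N < Ca.

Ca > N > K > B > Si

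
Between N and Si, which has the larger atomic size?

N is in period 2, group 15; Si is in period 3, group 14.
Across a period the added protons contract the valence shell; down a group each new principal shell makes the atom larger.
These span different periods and groups, so the two trends combine.
Si > N: relative to N, both the across-period and down-group shifts push Si's atomic radius up.
Tabulated atomic radius (pm): N 71, Si 116.
So Si has the larger atomic size (Si > N).

Si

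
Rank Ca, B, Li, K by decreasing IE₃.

Li, Ca, K, B

After 2 electrons have been removed, what remains? Ca²⁺ is the bare [Ar] core; B²⁺ still has 1 valence electron; Li²⁺ is already 1 electron into the core; K²⁺ is already 1 electron into the core.
Core electrons are held far more tightly than valence electrons, so K, Ca and Li top the IE_3 order.
Tabulated IE_3 (kJ/mol): Ca 4912, B 3660, Li 11815, K 4420.
Putting it together, IE_3: B < K < Ca < Li.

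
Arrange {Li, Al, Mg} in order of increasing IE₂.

After 1 electron has been removed, what remains? Li⁺ is the bare [He] core; Al⁺ still has 2 valence electrons; Mg⁺ still has 1 valence electron.
Breaking into a closed-shell core is much more expensive than removing a leftover valence electron — Li has the largest IE_2 here.
Valence configurations: Al⁺ [Ne]3s², Mg⁺ [Ne]3s¹.
Tabulated IE_2 (kJ/mol): Li 7298, Al 1817, Mg 1451.
Putting it together, IE_2: Mg < Al < Li.

Mg < Al < Li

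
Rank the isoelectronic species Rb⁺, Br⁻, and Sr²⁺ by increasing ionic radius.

Sr²⁺ < Rb⁺ < Br⁻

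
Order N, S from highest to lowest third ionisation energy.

N > S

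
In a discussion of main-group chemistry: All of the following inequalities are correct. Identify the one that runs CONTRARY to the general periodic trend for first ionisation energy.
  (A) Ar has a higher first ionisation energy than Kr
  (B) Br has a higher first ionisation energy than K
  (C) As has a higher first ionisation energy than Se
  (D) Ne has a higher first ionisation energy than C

The general trend: first ionisation energy increases across a period and decreases down a group.
(A) Ar (period 3, group 18) vs Kr (period 4, group 18): the stated order agrees with the simple trend.
(B) Br (period 4, group 17) vs K (period 4, group 1): the stated order agrees with the simple trend.
(C) As (period 4, group 15) vs Se (period 4, group 16): the stated order contradicts the simple trend.
(D) Ne (period 2, group 18) vs C (period 2, group 14): the stated order agrees with the simple trend.
The exception is (C): Se (4p⁴) ionizes more easily than half-filled As (4p³).

(C)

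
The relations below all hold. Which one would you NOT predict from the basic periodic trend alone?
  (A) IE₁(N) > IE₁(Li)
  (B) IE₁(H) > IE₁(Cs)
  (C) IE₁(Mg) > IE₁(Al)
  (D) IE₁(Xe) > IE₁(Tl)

(C)

The general trend: IE₁ increases across a period and decreases down a group.
(A) N (period 2, group 15) vs Li (period 2, group 1): the stated order agrees with the simple trend.
(B) H (period 1, group 1) vs Cs (period 6, group 1): the stated order agrees with the simple trend.
(C) Mg (period 3, group 2) vs Al (period 3, group 13): the stated order contradicts the simple trend.
(D) Xe (period 5, group 18) vs Tl (period 6, group 13): the stated order agrees with the simple trend.
The exception is (C): Al's single 3p electron is easier to remove than one from Mg's filled 3s².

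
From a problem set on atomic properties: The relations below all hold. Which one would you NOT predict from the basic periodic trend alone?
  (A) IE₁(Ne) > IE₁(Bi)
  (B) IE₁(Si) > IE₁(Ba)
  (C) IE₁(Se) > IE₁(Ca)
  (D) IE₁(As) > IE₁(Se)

(D)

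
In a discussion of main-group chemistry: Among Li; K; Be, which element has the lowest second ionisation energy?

Be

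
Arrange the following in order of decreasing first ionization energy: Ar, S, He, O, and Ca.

He is in period 1, group 18; O is in period 2, group 16; S is in period 3, group 16; Ar is in period 3, group 18; Ca is in period 4, group 2.
First ionization energy rises across a period (greater Z_eff holds electrons more tightly) and falls down a group (valence electrons are farther from the nucleus).
Neither a single period nor a single group — weigh both effects.
S > Ca: both effects reinforce here, so S is clearly the higher of the two.
O > S: they share group 16; the group trend gives O the larger value.
Ar > O: the two effects oppose for this pair; the across-period effect wins (1521 vs 1314 kJ/mol).
He > Ar: they share group 18; the group trend gives He the larger value.
Tabulated first ionization energy (kJ/mol): He 2372, O 1314, S 1000, Ar 1521, Ca 590.
So from highest to lowest: He > Ar > O > S > Ca.

He, Ar, O, S, Ca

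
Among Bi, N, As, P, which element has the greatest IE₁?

N is in period 2, group 15; P is in period 3, group 15; As is in period 4, group 15; Bi is in period 6, group 15.
Removing the outermost electron gets harder across a period and easier down a group.
All are in group 15, so first ionization energy increases up the group.
The greatest IE₁ among these belongs to N.

N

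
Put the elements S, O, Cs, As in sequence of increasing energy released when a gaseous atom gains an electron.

Cs, As, O, S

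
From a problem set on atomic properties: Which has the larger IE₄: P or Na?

The fourth ionization energy removes an electron from the +3 ion. For each element: P³⁺ still has 2 valence electrons; Na³⁺ is already 2 electrons into the core.
Breaking into a closed-shell core is much more expensive than removing a leftover valence electron — Na has the largest IE_4 here.
Approximate IE_4 values (kJ/mol): P 4964, Na 9543.
So the fourth ionization energies run P < Na.

Na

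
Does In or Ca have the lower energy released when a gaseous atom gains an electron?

Ca is in period 4, group 2; In is in period 5, group 13.
EA tends to increase across a period and decrease down a group, though the pattern is less regular than for IE or radius.
A diagonal step moves right (one effect) and down (the opposite effect) at once.
In > Ca: the two effects oppose for this pair; the across-period effect wins (29 vs 2 kJ/mol).
Approximate values (kJ/mol): Ca 2, In 29.
So Ca has the lower energy released when a gaseous atom gains an electron (Ca < In).

Ca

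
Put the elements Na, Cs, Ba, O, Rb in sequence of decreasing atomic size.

Cs, Rb, Ba, Na, O

O is in period 2, group 16; Na is in period 3, group 1; Rb is in period 5, group 1; Cs is in period 6, group 1; Ba is in period 6, group 2.
Atomic radius shrinks across a period as nuclear charge pulls the same shell inward, and grows down a group as new shells are added.
Neither a single period nor a single group — weigh both effects.
Na > O: relative to O, both the across-period and down-group shifts push Na's atomic radius up.
Ba > Na: the two effects oppose for this pair; the down-group effect wins (196 vs 155 pm).
Rb > Ba: the two effects oppose for this pair; the across-period effect wins (210 vs 196 pm).
Cs > Rb: Cs sits below Rb in group 1, so the down-group effect alone puts Cs larger.
Tabulated atomic radius (pm): O 63, Na 155, Rb 210, Cs 232, Ba 196.
So from largest to smallest: Cs > Rb > Ba > Na > O.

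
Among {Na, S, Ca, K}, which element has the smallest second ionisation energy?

Ca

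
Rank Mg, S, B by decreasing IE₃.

The third ionization energy removes an electron from the +2 ion. For each element: Mg²⁺ is the bare [Ne] core; S²⁺ still has 4 valence electrons; B²⁺ still has 1 valence electron.
Pulling an electron out of a noble-gas core costs far more than removing a remaining valence electron, so Mg sits at the high end of IE_3.
Valence configurations: S²⁺ [Ne]3s²3p², B²⁺ [He]2s¹.
Tabulated IE_3 (kJ/mol): Mg 7733, S 3357, B 3660.
Hence IE_3: S < B < Mg.

Mg, B, S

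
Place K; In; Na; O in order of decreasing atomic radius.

K > Na > In > O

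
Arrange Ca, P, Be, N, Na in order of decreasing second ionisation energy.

Consider each +1 ion: Ca⁺ still has 1 valence electron; P⁺ still has 4 valence electrons; Be⁺ still has 1 valence electron; N⁺ still has 4 valence electrons; Na⁺ is the bare [Ne] core.
Pulling an electron out of a noble-gas core costs far more than removing a remaining valence electron, so Na sits at the high end of IE_2.
Valence configurations: Ca⁺ [Ar]4s¹, P⁺ [Ne]3s²3p², Be⁺ [He]2s¹, N⁺ [He]2s²2p².
Tabulated IE_2 (kJ/mol): Ca 1145, P 1907, Be 1757, N 2856, Na 4562.
Putting it together, IE_2: Ca < Be < P < N < Na.

Na > N > P > Be > Ca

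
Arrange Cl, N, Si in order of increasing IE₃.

Si < Cl < N

The third ionization energy removes an electron from the +2 ion. For each element: Cl²⁺ still has 5 valence electrons; N²⁺ still has 3 valence electrons; Si²⁺ still has 2 valence electrons.
All are still removing valence electrons, so compare the +2 ions as you would atoms: IE_3 generally rises across a period (higher Z_eff) and falls down a group (larger shell), subject to the usual subshell exceptions.
Valence configurations: Cl²⁺ [Ne]3s²3p³, N²⁺ [He]2s²2p¹, Si²⁺ [Ne]3s².
Tabulated IE_3 (kJ/mol): Cl 3822, N 4578, Si 3232.
Overall IE_3 order: Si < Cl < N.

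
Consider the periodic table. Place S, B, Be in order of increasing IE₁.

IE₁ increases left→right with effective nuclear charge and decreases top→bottom as the valence shell moves farther out.
Neither a single period nor a single group — weigh both effects.
Be > B: this pair runs against the simple trend — see the exception note.
S > Be: period and group pull opposite ways; the across-period shift dominates (1000 vs 900 kJ/mol).
Note the exception: Be has a higher first ionization energy than B, contrary to the simple trend — removing B's lone 2p electron is easier than breaking Be's filled 2s².
For reference (kJ/mol): Be 900, B 801, S 1000.
So from lowest to highest: B < Be < S.

B < Be < S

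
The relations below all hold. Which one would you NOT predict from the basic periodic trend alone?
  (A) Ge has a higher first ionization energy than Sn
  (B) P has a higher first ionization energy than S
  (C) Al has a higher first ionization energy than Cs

The general trend: first ionization energy increases across a period and decreases down a group.
(A) Ge (period 4, group 14) vs Sn (period 5, group 14): the stated order agrees with the simple trend.
(B) P (period 3, group 15) vs S (period 3, group 16): the stated order contradicts the simple trend.
(C) Al (period 3, group 13) vs Cs (period 6, group 1): the stated order agrees with the simple trend.
The exception is (B): S (3p⁴) ionizes more easily than half-filled P (3p³) because the paired 3p electron in S is pushed out by e⁻–e⁻ repulsion.

(B)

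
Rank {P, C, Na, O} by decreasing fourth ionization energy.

Na > O > C > P

After 3 electrons have been removed, what remains? P³⁺ still has 2 valence electrons; C³⁺ still has 1 valence electron; Na³⁺ is already 2 electrons into the core; O³⁺ still has 3 valence electrons.
Core electrons are held far more tightly than valence electrons, so Na tops the IE_4 order.
Valence configurations: P³⁺ [Ne]3s², C³⁺ [He]2s¹, O³⁺ [He]2s²2p¹.
Tabulated IE_4 (kJ/mol): P 4964, C 6223, Na 9543, O 7469.
Hence IE_4: P < C < O < Na.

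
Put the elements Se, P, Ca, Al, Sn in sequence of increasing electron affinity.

Ca < Al < P < Sn < Se

Adding an electron releases more energy for atoms nearer the top right (short of the noble gases).
These span different periods and groups, so the two trends combine.
Al > Ca: relative to Ca, both the across-period and down-group shifts push Al's electron affinity up.
P > Al: P lies to the right of Al in period 3, so the across-period effect alone puts P higher.
Sn > P: this pair runs against the simple trend — see the exception note.
Se > Sn: relative to Sn, both the across-period and down-group shifts push Se's electron affinity up.
Note the exception: Sn has a higher electron affinity than P, contrary to the simple trend — adding an electron to P's half-filled np³ subshell costs electron-pairing energy.
For reference (kJ/mol): Al 42, P 72, Ca 2, Se 195, Sn 107.
So from lowest to highest: Ca < Al < P < Sn < Se.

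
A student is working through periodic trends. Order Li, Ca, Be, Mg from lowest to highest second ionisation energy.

The second ionization energy removes an electron from the +1 ion. For each element: Li⁺ is the bare [He] core; Ca⁺ still has 1 valence electron; Be⁺ still has 1 valence electron; Mg⁺ still has 1 valence electron.
Core electrons are held far more tightly than valence electrons, so Li tops the IE_2 order.
Valence configurations: Ca⁺ [Ar]4s¹, Be⁺ [He]2s¹, Mg⁺ [Ne]3s¹.
Approximate IE_2 values (kJ/mol): Li 7298, Ca 1145, Be 1757, Mg 1451.
Overall IE_2 order: Ca < Mg < Be < Li.

Ca < Mg < Be < Li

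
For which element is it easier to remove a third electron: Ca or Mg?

Ca

IE_3 is the cost of taking one more electron from the +2 cation: Ca²⁺ is the bare [Ar] core; Mg²⁺ is the bare [Ne] core.
All of these are removing an electron from a noble-gas core or deeper; the smaller core (lower principal quantum number) is held far more tightly, and within a period the higher nuclear charge binds the same core more tightly.
The numbers (kJ/mol): Ca 4912, Mg 7733.
Putting it together, IE_3: Ca < Mg.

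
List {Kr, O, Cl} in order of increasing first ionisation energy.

Cl, O, Kr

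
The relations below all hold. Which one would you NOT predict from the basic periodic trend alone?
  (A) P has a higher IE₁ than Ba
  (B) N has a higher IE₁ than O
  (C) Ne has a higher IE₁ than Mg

(B)

The general trend: IE₁ increases across a period and decreases down a group.
(A) P (period 3, group 15) vs Ba (period 6, group 2): the stated order agrees with the simple trend.
(B) N (period 2, group 15) vs O (period 2, group 16): the stated order contradicts the simple trend.
(C) Ne (period 2, group 18) vs Mg (period 3, group 2): the stated order agrees with the simple trend.
The exception is (B): pairing an electron in O's 2p⁴ costs repulsion energy, so O ionizes more easily than half-filled N (2p³).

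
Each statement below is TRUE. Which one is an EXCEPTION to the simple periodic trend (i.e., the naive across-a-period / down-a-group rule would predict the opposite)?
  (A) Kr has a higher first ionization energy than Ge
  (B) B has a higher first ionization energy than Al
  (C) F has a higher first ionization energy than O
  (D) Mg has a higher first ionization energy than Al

(D)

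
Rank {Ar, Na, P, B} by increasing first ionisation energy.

Na, B, P, Ar

B is in period 2, group 13; Na is in period 3, group 1; P is in period 3, group 15; Ar is in period 3, group 18.
Across a period the outer electron is held more tightly (higher IE₁); down a group it sits in a higher shell, more shielded, and comes off more easily.
Here both period and group differ, so the two effects have to be weighed against each other.
B > Na: both effects reinforce here, so B is clearly the higher of the two.
P > B: period and group pull opposite ways; the across-period shift dominates (1012 vs 801 kJ/mol).
Ar > P: Ar lies to the right of P in period 3, so the across-period effect alone puts Ar higher.
Tabulated first ionization energy (kJ/mol): B 801, Na 496, P 1012, Ar 1521.
So from lowest to highest: Na < B < P < Ar.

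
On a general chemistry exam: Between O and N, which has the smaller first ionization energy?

O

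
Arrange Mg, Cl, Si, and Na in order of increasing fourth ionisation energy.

Si, Cl, Na, Mg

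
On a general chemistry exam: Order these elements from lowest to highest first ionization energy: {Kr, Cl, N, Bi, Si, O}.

Bi, Si, Cl, O, Kr, N

N is in period 2, group 15; O is in period 2, group 16; Si is in period 3, group 14; Cl is in period 3, group 17; Kr is in period 4, group 18; Bi is in period 6, group 15.
Across a period the outer electron is held more tightly (higher IE₁); down a group it sits in a higher shell, more shielded, and comes off more easily.
Here both period and group differ, so the two effects have to be weighed against each other.
Si > Bi: period and group pull opposite ways; the down-group shift dominates (786 vs 703 kJ/mol).
Cl > Si: both are in period 3; the period trend gives Cl the larger value.
O > Cl: period and group pull opposite ways; the down-group shift dominates (1314 vs 1251 kJ/mol).
Kr > O: the two effects oppose for this pair; the across-period effect wins (1351 vs 1314 kJ/mol).
N > Kr: the two effects oppose for this pair; the down-group effect wins (1402 vs 1351 kJ/mol).
Note the exception: N has a higher first ionization energy than O, contrary to the simple trend — pairing an electron in O's 2p⁴ costs repulsion energy, so O ionizes more easily than half-filled N (2p³).
Tabulated first ionization energy (kJ/mol): N 1402, O 1314, Si 786, Cl 1251, Kr 1351, Bi 703.
So from lowest to highest: Bi < Si < Cl < O < Kr < N.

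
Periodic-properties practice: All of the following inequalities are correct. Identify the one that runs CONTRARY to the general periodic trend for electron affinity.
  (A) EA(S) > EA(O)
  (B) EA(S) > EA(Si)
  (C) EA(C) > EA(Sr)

(A)

The general trend: electron affinity increases across a period and decreases down a group.
(A) S (period 3, group 16) vs O (period 2, group 16): the stated order contradicts the simple trend.
(B) S (period 3, group 16) vs Si (period 3, group 14): the stated order agrees with the simple trend.
(C) C (period 2, group 14) vs Sr (period 5, group 2): the stated order agrees with the simple trend.
The exception is (A): the compact 2p subshell of O repels the added electron more than S's larger 3p does.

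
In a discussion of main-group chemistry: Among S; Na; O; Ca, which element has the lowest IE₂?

Ca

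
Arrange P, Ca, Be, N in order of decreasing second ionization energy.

N, P, Be, Ca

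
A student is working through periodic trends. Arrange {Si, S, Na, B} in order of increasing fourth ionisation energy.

After 3 electrons have been removed, what remains? Si³⁺ still has 1 valence electron; S³⁺ still has 3 valence electrons; Na³⁺ is already 2 electrons into the core; B³⁺ is the bare [He] core.
Breaking into a closed-shell core is much more expensive than removing a leftover valence electron — Na and B have the largest IE_4 here.
Valence configurations: Si³⁺ [Ne]3s¹, S³⁺ [Ne]3s²3p¹.
The numbers (kJ/mol): Si 4356, S 4556, Na 9543, B 25026.
Putting it together, IE_4: Si < S < Na < B.

Si < S < Na < B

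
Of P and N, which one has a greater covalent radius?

Radius decreases left→right (rising Z_eff, same n) and increases top→bottom (higher n).
All are in group 15, so atomic radius increases down the group.
So P has the greater covalent radius (P > N).

P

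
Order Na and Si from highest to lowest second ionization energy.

Consider each +1 ion: Na⁺ is the bare [Ne] core; Si⁺ still has 3 valence electrons.
Pulling an electron out of a noble-gas core costs far more than removing a remaining valence electron, so Na sits at the high end of IE_2.
The numbers (kJ/mol): Na 4562, Si 1577.
Hence IE_2: Si < Na.

Na > Si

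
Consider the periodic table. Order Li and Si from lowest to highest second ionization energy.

After 1 electron has been removed, what remains? Li⁺ is the bare [He] core; Si⁺ still has 3 valence electrons.
Core electrons are held far more tightly than valence electrons, so Li tops the IE_2 order.
The numbers (kJ/mol): Li 7298, Si 1577.
Putting it together, IE_2: Si < Li.

Si < Li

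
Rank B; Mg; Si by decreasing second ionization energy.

Consider each +1 ion: B⁺ still has 2 valence electrons; Mg⁺ still has 1 valence electron; Si⁺ still has 3 valence electrons.
All are still removing valence electrons, so compare the +1 ions as you would atoms: IE_2 generally rises across a period (higher Z_eff) and falls down a group (larger shell), subject to the usual subshell exceptions.
Valence configurations: B⁺ [He]2s², Mg⁺ [Ne]3s¹, Si⁺ [Ne]3s²3p¹.
Approximate IE_2 values (kJ/mol): B 2427, Mg 1451, Si 1577.
Overall IE_2 order: Mg < Si < B.

B > Si > Mg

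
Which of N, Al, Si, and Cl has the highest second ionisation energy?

N

Consider each +1 ion: N⁺ still has 4 valence electrons; Al⁺ still has 2 valence electrons; Si⁺ still has 3 valence electrons; Cl⁺ still has 6 valence electrons.
All are still removing valence electrons, so compare the +1 ions as you would atoms: IE_2 generally rises across a period (higher Z_eff) and falls down a group (larger shell), subject to the usual subshell exceptions.
Valence configurations: N⁺ [He]2s²2p², Al⁺ [Ne]3s², Si⁺ [Ne]3s²3p¹, Cl⁺ [Ne]3s²3p⁴.
Si⁺ loses a lone 3p electron whereas Al⁺ must break into a filled 3s² pair, so IE_2(Al) > IE_2(Si) even though Si has the higher nuclear charge.
Approximate IE_2 values (kJ/mol): N 2856, Al 1817, Si 1577, Cl 2298.
Putting it together, IE_2: Si < Al < Cl < N.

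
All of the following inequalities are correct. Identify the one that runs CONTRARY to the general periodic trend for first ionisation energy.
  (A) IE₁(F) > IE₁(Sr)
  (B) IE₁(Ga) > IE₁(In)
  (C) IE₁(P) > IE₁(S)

(C)

The general trend: first ionisation energy increases across a period and decreases down a group.
(A) F (period 2, group 17) vs Sr (period 5, group 2): the stated order agrees with the simple trend.
(B) Ga (period 4, group 13) vs In (period 5, group 13): the stated order agrees with the simple trend.
(C) P (period 3, group 15) vs S (period 3, group 16): the stated order contradicts the simple trend.
The exception is (C): S (3p⁴) ionizes more easily than half-filled P (3p³) because the paired 3p electron in S is pushed out by e⁻–e⁻ repulsion.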